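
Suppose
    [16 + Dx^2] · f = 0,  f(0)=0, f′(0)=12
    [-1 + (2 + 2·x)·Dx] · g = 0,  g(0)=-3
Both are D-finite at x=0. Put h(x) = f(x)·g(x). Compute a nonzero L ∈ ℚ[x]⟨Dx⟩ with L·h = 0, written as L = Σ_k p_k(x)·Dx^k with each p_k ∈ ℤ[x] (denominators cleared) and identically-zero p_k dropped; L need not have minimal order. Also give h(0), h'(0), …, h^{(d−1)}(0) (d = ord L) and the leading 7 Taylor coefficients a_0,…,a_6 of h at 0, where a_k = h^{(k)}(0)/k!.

L = (67 + 128·x + 64·x^2) + (-4 - 4·x)·Dx + (4 + 8·x + 4·x^2)·Dx^2  (order 2).
h: a_k = 0, -36, -18, 201/2, 183/4, -13983/160, -10683/320, …
ICs: h(0) = 0, h′(0) = -36.

f: a_k = 0, 12, 0, -32, 0, 128/5, 0, …
g: a_k = -3, -3/2, 3/8, -3/16, 15/128, -21/256, 63/1024, …
f·g: L₀ = L_f ⊗_s L_g, ord ≤ 2·1.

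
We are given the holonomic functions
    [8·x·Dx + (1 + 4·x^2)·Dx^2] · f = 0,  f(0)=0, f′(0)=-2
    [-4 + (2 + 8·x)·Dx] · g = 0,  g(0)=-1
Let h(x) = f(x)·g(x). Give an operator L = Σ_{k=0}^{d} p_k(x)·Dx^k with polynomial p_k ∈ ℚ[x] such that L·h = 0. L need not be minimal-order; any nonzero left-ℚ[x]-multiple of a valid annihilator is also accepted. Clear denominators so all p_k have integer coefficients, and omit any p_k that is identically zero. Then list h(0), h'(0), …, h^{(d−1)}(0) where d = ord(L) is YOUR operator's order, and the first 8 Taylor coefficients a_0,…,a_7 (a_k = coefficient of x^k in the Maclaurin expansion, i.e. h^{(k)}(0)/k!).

f: a_k = 0, -2, 0, 8/3, 0, -32/5, 0, 128/7, …
g: a_k = -1, -2, 2, -4, 10, -28, 84, -264, …
h₀=f·g: eliminate ⇒ L₀, order ≤ 2·1.
L = (12 - 16·x - 16·x^2) + (-4 - 8·x + 48·x^2 + 64·x^3)·Dx + (1 + 8·x + 20·x^2 + 32·x^3 + 64·x^4)·Dx^2  (order 2).
h: a_k = 0, 2, 4, -20/3, 8/3, -124/15, 872/15, -18104/105, …
ICs: h(0) = 0, h′(0) = 2.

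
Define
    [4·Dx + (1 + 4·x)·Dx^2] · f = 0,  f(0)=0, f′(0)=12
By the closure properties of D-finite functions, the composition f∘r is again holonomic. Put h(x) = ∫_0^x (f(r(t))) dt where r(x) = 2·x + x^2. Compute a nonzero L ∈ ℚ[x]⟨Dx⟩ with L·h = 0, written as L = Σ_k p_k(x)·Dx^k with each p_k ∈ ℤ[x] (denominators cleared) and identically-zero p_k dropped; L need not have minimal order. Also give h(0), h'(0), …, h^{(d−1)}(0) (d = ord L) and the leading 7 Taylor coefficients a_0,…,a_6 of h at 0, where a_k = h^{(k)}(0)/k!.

L = (7 + 8·x + 4·x^2)·Dx^2 + (1 + 9·x + 12·x^2 + 4·x^3)·Dx^3  (order 3).
h: a_k = 0, 0, 12, -28, 104, -2328/5, 11584/5, …
ICs: h(0) = 0, h′(0) = 0, h′′(0) = 24.

f: a_k = 0, 12, -24, 64, -192, 3072/5, -2048, …
h₀=f(r): pull back L_f along r ⇒ L₀.
Integrate: L := L₀·Dx.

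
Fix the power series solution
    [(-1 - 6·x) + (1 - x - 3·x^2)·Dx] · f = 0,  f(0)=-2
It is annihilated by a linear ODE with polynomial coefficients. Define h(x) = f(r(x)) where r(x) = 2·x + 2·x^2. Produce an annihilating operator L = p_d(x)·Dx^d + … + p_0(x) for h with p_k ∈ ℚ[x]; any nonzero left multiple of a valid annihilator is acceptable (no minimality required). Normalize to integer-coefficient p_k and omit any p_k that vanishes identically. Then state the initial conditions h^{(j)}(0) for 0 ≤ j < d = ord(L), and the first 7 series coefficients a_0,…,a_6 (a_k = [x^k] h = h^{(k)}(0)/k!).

L = (2 + 28·x + 72·x^2 + 48·x^3) + (-1 + 2·x + 14·x^2 + 24·x^3 + 12·x^4)·Dx  (order 1).
h: a_k = -2, -4, -36, -176, -976, -5328, -28976, …
ICs: h(0) = -2.

f: a_k = -2, -2, -8, -14, -38, -80, -194, …
Change of var in L_f (x↦r) gives L₀.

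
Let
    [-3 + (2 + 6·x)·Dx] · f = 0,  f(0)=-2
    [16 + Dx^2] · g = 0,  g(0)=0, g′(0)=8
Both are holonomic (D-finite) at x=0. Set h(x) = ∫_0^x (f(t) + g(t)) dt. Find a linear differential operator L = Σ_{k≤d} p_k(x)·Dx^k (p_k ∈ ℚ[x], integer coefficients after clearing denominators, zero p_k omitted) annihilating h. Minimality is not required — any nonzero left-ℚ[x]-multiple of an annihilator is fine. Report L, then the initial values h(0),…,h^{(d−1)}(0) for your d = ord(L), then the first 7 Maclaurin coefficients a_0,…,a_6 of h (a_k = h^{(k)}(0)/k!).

f: a_k = -2, -3, 9/4, -27/8, 405/64, -1701/128, 15309/512, …
g: a_k = 0, 8, 0, -64/3, 0, 256/15, 0, …
L₀ := lclm(L_f,L_g); ord L₀ ≤ 1+2.
h=∫₀ˣh₀: take L = L₀·Dx.
L = (-4368 - 18432·x - 27648·x^2)·Dx + (1760 + 17568·x + 55296·x^2 + 55296·x^3)·Dx^2 + (-273 - 1152·x - 1728·x^2)·Dx^3 + (110 + 1098·x + 3456·x^2 + 3456·x^3)·Dx^4  (order 4).
h: a_k = 0, -2, 5/2, 3/4, -593/96, 81/64, 7253/11520, …
ICs: h(0) = 0, h′(0) = -2, h′′(0) = 5, h′′′(0) = 9/2.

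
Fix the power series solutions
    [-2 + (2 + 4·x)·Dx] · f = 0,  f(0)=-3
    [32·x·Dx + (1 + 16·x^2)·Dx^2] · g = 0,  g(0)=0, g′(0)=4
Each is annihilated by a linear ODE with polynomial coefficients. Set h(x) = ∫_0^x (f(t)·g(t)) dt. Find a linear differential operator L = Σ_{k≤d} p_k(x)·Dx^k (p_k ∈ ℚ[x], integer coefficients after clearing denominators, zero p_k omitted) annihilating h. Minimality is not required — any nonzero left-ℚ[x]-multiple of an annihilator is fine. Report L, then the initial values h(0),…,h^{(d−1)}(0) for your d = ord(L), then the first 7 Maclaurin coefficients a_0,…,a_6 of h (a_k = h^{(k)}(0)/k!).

f: a_k = -3, -3, 3/2, -3/2, 15/8, -21/8, 63/16, …
g: a_k = 0, 4, 0, -64/3, 0, 1024/5, 0, …
Product ⇒ symmetric product L₀, ord ≤ 2.
Integrate: L := L₀·Dx.
L = (3 - 32·x - 16·x^2)·Dx + (-2 + 28·x + 96·x^2 + 64·x^3)·Dx^2 + (1 + 4·x + 20·x^2 + 64·x^3 + 64·x^4)·Dx^3  (order 3).
h: a_k = 0, 0, -6, -4, 35/2, 58/5, -6389/60, …
ICs: h(0) = 0, h′(0) = 0, h′′(0) = -12.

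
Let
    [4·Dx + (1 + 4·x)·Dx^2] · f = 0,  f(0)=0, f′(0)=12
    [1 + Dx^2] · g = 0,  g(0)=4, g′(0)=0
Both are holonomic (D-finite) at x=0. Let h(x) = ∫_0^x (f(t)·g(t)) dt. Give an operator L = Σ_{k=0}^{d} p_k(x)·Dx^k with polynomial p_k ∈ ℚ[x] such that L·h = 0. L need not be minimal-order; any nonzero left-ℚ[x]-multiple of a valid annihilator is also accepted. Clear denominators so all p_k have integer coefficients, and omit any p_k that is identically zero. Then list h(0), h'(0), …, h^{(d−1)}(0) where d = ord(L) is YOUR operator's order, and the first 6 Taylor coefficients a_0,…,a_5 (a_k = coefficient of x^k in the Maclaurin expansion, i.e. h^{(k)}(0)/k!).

L = (-147 - 144·x - 224·x^2 + 256·x^3 + 256·x^4)·Dx + (-56 - 160·x + 384·x^2 + 512·x^3)·Dx^2 + (-150 - 160·x - 192·x^2 + 512·x^3 + 512·x^4)·Dx^3 + (-56 - 160·x + 384·x^2 + 512·x^3)·Dx^4 + (-3 - 16·x + 32·x^2 + 256·x^3 + 256·x^4)·Dx^5  (order 5).
h: a_k = 0, 0, 24, -32, 58, -144, …
ICs: h(0) = 0, h′(0) = 0, h′′(0) = 48, h′′′(0) = -192, h′′′′(0) = 1392.

f: a_k = 0, 12, -24, 64, -192, 3072/5, …
g: a_k = 4, 0, -2, 0, 1/6, 0, …
Product ⇒ symmetric product L₀, ord ≤ 4.
∫: right-multiply L₀ by Dx.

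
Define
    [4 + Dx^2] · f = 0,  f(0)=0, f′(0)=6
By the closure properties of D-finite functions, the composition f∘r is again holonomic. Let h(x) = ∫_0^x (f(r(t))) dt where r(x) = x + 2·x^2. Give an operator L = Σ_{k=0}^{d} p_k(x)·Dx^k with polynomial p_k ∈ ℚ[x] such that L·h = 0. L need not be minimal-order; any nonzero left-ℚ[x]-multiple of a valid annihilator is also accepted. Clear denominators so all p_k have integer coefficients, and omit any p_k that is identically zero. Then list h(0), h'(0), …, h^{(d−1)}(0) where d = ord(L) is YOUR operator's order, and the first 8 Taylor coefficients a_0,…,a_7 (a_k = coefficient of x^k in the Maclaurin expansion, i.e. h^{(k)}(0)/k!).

L = (4 + 48·x + 192·x^2 + 256·x^3)·Dx - 4·Dx^2 + (1 + 4·x)·Dx^3  (order 3).
h: a_k = 0, 0, 3, 4, -1, -24/5, -118/15, -24/7, …
ICs: h(0) = 0, h′(0) = 0, h′′(0) = 6.

f: a_k = 0, 6, 0, -4, 0, 4/5, 0, -8/105, …
Change of var in L_f (x↦r) gives L₀.
h=∫h₀ ⇒ L = L₀·Dx.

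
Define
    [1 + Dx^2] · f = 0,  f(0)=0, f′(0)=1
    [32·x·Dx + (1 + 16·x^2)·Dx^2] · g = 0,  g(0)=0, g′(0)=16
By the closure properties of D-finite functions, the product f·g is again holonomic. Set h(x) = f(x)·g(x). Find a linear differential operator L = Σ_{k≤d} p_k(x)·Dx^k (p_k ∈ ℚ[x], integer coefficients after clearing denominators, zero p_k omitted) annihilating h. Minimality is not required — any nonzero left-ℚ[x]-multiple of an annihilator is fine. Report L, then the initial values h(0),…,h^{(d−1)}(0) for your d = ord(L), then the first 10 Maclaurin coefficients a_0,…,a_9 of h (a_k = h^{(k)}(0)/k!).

L = (1105 + 51776·x^2 + 22016·x^4 + 16384·x^6 + 65536·x^8) + (2112·x + 35840·x^3 + 49152·x^5 + 262144·x^7)·Dx + (1122 + 52352·x^2 + 27648·x^4 + 32768·x^6 + 131072·x^8)·Dx^2 + (2112·x + 35840·x^3 + 49152·x^5 + 262144·x^7)·Dx^3 + (17 + 576·x^2 + 5632·x^4 + 16384·x^6 + 65536·x^8)·Dx^4  (order 4).
h: a_k = 0, 0, 16, 0, -88, 0, 7502/9, 0, -142493/15, 0, …
ICs: h(0) = 0, h′(0) = 0, h′′(0) = 32, h′′′(0) = 0.

f: a_k = 0, 1, 0, -1/6, 0, 1/120, 0, -1/5040, 0, 1/362880, …
g: a_k = 0, 16, 0, -256/3, 0, 4096/5, 0, -65536/7, 0, 1048576/9, …
Product ⇒ symmetric product L₀, ord ≤ 4.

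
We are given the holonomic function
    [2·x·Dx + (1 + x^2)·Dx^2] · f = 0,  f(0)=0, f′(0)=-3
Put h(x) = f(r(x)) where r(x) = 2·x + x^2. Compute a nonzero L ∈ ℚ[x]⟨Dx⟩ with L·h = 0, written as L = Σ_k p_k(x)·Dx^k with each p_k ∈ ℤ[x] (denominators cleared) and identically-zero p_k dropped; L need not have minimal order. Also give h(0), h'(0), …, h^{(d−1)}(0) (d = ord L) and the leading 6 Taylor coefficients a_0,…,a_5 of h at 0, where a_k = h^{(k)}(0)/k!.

f: a_k = 0, -3, 0, 1, 0, -3/5, …
L₀ from L_f via x↦r, Dx↦r'^{-1}Dx.
L = (-1 + 8·x + 16·x^2 + 12·x^3 + 3·x^4)·Dx + (1 + x + 4·x^2 + 8·x^3 + 5·x^4 + x^5)·Dx^2  (order 2).
h: a_k = 0, -6, -3, 8, 12, -66/5, …
ICs: h(0) = 0, h′(0) = -6.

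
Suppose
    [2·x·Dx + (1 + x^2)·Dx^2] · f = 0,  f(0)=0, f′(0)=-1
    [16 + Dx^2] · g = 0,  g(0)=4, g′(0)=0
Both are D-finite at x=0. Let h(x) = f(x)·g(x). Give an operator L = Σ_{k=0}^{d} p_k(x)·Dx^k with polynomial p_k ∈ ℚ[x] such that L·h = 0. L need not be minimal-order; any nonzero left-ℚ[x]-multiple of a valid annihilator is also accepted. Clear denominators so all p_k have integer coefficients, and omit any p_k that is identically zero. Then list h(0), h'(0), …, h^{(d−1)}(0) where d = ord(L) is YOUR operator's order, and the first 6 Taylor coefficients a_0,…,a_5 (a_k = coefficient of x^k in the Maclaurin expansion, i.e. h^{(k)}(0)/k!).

L = (5440 + 19136·x^2 + 25856·x^4 + 16384·x^6 + 4096·x^8) + (1152·x + 3200·x^3 + 3072·x^5 + 1024·x^7)·Dx + (612 + 2252·x^2 + 3168·x^4 + 2048·x^6 + 512·x^8)·Dx^2 + (72·x + 200·x^3 + 192·x^5 + 64·x^7)·Dx^3 + (17 + 66·x^2 + 97·x^4 + 64·x^6 + 16·x^8)·Dx^4  (order 4).
h: a_k = 0, -4, 0, 100/3, 0, -812/15, …
ICs: h(0) = 0, h′(0) = -4, h′′(0) = 0, h′′′(0) = 200.

f: a_k = 0, -1, 0, 1/3, 0, -1/5, …
g: a_k = 4, 0, -32, 0, 128/3, 0, …
h₀=f·g: eliminate ⇒ L₀, order ≤ 2·2.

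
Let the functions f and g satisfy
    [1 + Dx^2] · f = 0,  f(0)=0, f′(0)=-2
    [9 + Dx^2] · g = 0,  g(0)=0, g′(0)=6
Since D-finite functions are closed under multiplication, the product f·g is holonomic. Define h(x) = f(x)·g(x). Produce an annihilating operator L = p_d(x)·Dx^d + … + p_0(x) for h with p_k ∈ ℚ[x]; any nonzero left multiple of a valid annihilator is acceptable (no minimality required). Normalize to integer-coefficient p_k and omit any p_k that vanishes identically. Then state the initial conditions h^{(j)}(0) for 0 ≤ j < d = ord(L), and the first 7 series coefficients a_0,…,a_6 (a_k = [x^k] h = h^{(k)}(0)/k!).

f: a_k = 0, -2, 0, 1/3, 0, -1/60, 0, …
g: a_k = 0, 6, 0, -9, 0, 81/20, 0, …
f·g: L₀ = L_f ⊗_s L_g, ord ≤ 2·2.
L = 64 + 20·Dx^2 + Dx^4  (order 4).
h: a_k = 0, 0, -12, 0, 20, 0, -56/5, …
ICs: h(0) = 0, h′(0) = 0, h′′(0) = -24, h′′′(0) = 0.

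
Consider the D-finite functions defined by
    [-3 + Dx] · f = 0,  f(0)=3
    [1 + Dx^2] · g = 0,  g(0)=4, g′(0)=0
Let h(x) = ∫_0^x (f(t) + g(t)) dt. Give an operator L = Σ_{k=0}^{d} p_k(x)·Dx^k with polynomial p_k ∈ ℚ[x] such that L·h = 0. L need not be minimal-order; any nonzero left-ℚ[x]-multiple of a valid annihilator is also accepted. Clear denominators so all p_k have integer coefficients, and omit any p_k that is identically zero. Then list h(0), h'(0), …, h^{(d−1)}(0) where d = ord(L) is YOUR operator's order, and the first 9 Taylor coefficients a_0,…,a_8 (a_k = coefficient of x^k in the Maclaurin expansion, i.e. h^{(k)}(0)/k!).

f: a_k = 3, 9, 27/2, 27/2, 81/8, 243/40, 243/80, 729/560, 2187/4480, …
g: a_k = 4, 0, -2, 0, 1/6, 0, -1/180, 0, 1/10080, …
Sum ⇒ L₀ = lclm(L_f,L_g) in ℚ(x)⟨Dx⟩.
h=∫₀ˣh₀: take L = L₀·Dx.
L = -3·Dx + Dx^2 - 3·Dx^3 + Dx^4  (order 4).
h: a_k = 0, 7, 9/2, 23/6, 27/8, 247/120, 81/80, 2183/5040, 729/4480, …
ICs: h(0) = 0, h′(0) = 7, h′′(0) = 9, h′′′(0) = 23.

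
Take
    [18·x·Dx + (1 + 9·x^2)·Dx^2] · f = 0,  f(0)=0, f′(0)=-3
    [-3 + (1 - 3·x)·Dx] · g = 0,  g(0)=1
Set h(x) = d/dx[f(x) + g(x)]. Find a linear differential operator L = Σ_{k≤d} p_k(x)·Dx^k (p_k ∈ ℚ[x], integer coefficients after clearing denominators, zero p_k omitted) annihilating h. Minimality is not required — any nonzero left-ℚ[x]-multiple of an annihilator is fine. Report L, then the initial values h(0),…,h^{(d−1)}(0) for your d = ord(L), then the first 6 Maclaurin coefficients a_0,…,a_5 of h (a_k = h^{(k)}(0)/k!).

L = (18 - 216·x - 486·x^2) + (-12 + 18·x - 108·x^2 - 486·x^3)·Dx + (1 - 81·x^4)·Dx^2  (order 2).
h: a_k = 0, 18, 108, 324, 972, 4374, …
ICs: h(0) = 0, h′(0) = 18.

f: a_k = 0, -3, 0, 9, 0, -243/5, …
g: a_k = 1, 3, 9, 27, 81, 243, …
Weyl lclm of L_f,L_g ⇒ L₀ (ord ≤ 3).
Derive L from L₀ (diff closure).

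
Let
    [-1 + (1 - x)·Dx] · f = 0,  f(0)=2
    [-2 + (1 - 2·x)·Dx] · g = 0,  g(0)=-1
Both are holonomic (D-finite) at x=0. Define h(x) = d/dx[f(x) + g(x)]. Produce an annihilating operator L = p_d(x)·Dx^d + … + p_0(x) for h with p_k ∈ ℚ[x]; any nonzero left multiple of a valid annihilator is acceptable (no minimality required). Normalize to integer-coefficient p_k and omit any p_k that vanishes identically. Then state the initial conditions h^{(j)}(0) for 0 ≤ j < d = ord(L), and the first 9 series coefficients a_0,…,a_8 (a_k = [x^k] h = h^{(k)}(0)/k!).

L = 12 + (-9 + 12·x)·Dx + (1 - 3·x + 2·x^2)·Dx^2  (order 2).
h: a_k = 0, -4, -18, -56, -150, -372, -882, -2032, -4590, …
ICs: h(0) = 0, h′(0) = -4.

f: a_k = 2, 2, 2, 2, 2, 2, 2, 2, 2, …
g: a_k = -1, -2, -4, -8, -16, -32, -64, -128, -256, …
h₀=f+g: left-lcm gives L₀, ord ≤ 2.
h₀' ⇒ L via d/dx closure of L₀.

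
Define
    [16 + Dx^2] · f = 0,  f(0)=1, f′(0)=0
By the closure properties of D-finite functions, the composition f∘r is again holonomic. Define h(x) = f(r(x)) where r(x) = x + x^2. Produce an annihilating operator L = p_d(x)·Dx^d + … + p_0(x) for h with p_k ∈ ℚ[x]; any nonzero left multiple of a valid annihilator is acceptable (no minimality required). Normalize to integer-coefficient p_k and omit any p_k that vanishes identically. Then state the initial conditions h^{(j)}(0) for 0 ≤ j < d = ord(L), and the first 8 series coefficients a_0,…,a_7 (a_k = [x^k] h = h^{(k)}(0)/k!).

L = (16 + 96·x + 192·x^2 + 128·x^3) - 2·Dx + (1 + 2·x)·Dx^2  (order 2).
h: a_k = 1, 0, -8, -16, 8/3, 128/3, 2624/45, 128/15, …
ICs: h(0) = 1, h′(0) = 0.

f: a_k = 1, 0, -8, 0, 32/3, 0, -256/45, 0, …
f∘r: x↦r, Dx↦Dx/r' in L_f ⇒ L₀.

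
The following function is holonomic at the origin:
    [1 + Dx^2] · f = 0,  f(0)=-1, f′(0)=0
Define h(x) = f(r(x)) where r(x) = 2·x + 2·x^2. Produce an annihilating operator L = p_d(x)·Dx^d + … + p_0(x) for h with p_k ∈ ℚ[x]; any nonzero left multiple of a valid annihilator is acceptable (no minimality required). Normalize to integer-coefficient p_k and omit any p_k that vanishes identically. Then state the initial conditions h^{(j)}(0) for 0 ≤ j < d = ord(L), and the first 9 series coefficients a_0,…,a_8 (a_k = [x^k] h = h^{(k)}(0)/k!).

L = (4 + 24·x + 48·x^2 + 32·x^3) - 2·Dx + (1 + 2·x)·Dx^2  (order 2).
h: a_k = -1, 0, 2, 4, 4/3, -8/3, -176/45, -32/15, 208/315, …
ICs: h(0) = -1, h′(0) = 0.

f: a_k = -1, 0, 1/2, 0, -1/24, 0, 1/720, 0, -1/40320, …
L₀ from L_f via x↦r, Dx↦r'^{-1}Dx.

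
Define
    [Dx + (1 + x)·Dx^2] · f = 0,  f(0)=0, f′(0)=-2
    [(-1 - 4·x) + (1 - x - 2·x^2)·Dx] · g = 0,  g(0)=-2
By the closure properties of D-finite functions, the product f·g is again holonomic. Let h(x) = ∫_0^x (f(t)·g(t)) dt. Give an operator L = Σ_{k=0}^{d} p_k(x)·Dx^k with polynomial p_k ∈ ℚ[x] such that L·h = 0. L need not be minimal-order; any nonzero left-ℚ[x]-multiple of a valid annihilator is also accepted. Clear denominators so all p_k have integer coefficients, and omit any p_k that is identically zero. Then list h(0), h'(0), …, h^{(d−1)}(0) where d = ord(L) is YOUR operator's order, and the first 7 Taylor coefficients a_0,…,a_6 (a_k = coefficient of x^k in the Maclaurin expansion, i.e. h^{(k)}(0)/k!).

L = (5 + 8·x)·Dx + (1 + 11·x + 10·x^2)·Dx^2 + (-1 + 3·x^2 + 2·x^3)·Dx^3  (order 3).
h: a_k = 0, 0, 2, 2/3, 17/6, 43/15, 63/10, …
ICs: h(0) = 0, h′(0) = 0, h′′(0) = 4.

f: a_k = 0, -2, 1, -2/3, 1/2, -2/5, 1/3, …
g: a_k = -2, -2, -6, -10, -22, -42, -86, …
h₀=f·g: eliminate ⇒ L₀, order ≤ 2·1.
∫: right-multiply L₀ by Dx.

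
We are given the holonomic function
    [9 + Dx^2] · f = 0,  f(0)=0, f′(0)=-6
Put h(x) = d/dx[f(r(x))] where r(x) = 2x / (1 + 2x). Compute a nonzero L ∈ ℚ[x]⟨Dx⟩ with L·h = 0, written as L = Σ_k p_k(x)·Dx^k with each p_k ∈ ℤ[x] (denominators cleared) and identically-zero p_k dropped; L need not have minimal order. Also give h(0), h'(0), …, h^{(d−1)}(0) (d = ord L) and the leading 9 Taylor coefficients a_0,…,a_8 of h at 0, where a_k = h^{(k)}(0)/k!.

f: a_k = 0, -6, 0, 9, 0, -81/20, 0, 243/280, 0, …
Change of var in L_f (x↦r) gives L₀.
h₀' ⇒ L via d/dx closure of L₀.
L = (60 + 96·x + 96·x^2) + (12 + 72·x + 144·x^2 + 96·x^3)·Dx + (1 + 8·x + 24·x^2 + 32·x^3 + 16·x^4)·Dx^2  (order 2).
h: a_k = -12, 48, 72, -1344, 7032, -24480, 309648/5, -484608/5, -2146392/35, …
ICs: h(0) = -12, h′(0) = 48.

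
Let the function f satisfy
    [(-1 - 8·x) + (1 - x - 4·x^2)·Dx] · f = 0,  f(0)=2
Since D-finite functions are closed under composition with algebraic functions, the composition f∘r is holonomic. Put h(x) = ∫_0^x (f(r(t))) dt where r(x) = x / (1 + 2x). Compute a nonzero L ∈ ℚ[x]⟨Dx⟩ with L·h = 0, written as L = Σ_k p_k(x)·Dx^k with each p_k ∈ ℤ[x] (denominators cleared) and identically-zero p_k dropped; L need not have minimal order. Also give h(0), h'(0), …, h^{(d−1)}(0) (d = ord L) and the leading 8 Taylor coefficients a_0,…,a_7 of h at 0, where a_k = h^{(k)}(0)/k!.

f: a_k = 2, 2, 10, 18, 58, 130, 362, 882, …
L₀ from L_f via x↦r, Dx↦r'^{-1}Dx.
h=∫₀ˣh₀: take L = L₀·Dx.
L = (1 + 10·x)·Dx + (-1 - 5·x - 4·x^2 + 4·x^3)·Dx^2  (order 2).
h: a_k = 0, 2, 1, 2, -7/2, 54/5, -95/3, 678/7, …
ICs: h(0) = 0, h′(0) = 2.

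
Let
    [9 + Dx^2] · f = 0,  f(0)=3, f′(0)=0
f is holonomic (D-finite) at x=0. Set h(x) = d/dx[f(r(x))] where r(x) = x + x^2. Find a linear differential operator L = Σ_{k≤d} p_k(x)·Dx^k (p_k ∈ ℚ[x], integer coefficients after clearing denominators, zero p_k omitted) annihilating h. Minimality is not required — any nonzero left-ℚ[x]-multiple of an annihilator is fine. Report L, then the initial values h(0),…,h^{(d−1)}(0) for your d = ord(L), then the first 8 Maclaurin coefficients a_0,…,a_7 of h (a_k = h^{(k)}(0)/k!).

L = (21 + 72·x + 216·x^2 + 288·x^3 + 144·x^4) + (-6 - 12·x)·Dx + (1 + 4·x + 4·x^2)·Dx^2  (order 2).
h: a_k = 0, -27, -81, -27/2, 405/2, 13851/40, 6237/40, -156573/560, …
ICs: h(0) = 0, h′(0) = -27.

f: a_k = 3, 0, -27/2, 0, 81/8, 0, -243/80, 0, …
Substitute x→r, Dx→(1/r')Dx; clear ⇒ L₀.
Differentiate: ansatz ord ≤ ord L₀ ⇒ L.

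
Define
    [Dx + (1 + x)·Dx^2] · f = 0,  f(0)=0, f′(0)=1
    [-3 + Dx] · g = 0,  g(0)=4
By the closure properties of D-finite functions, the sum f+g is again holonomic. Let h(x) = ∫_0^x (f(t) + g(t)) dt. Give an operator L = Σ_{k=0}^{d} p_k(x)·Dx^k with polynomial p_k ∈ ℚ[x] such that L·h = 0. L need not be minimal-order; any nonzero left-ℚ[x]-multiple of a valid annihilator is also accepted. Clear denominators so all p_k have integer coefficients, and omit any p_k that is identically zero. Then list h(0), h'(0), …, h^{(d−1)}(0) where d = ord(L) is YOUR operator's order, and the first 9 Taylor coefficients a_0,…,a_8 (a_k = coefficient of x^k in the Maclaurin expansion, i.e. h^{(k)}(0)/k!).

L = (-15 - 9·x)·Dx^2 + (-7 - 18·x - 9·x^2)·Dx^3 + (4 + 7·x + 3·x^2)·Dx^4  (order 4).
h: a_k = 0, 4, 13/2, 35/6, 55/12, 53/20, 83/60, 233/420, 263/1120, …
ICs: h(0) = 0, h′(0) = 4, h′′(0) = 13, h′′′(0) = 35.

f: a_k = 0, 1, -1/2, 1/3, -1/4, 1/5, -1/6, 1/7, -1/8, …
g: a_k = 4, 12, 18, 18, 27/2, 81/10, 81/20, 243/140, 729/1120, …
Sum ⇒ L₀ = lclm(L_f,L_g) in ℚ(x)⟨Dx⟩.
Integrate: L := L₀·Dx.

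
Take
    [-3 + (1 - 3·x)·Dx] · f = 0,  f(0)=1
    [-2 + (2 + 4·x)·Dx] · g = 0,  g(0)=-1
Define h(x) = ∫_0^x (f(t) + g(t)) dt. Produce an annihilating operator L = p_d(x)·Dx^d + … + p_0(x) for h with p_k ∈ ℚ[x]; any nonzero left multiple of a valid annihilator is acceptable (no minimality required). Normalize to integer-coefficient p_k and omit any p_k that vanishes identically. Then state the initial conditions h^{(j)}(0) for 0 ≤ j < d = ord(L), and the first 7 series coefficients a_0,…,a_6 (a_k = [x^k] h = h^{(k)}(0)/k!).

L = (-42 - 54·x)·Dx + (38 + 132·x + 162·x^2)·Dx^2 + (-4 - 14·x + 42·x^2 + 108·x^3)·Dx^3  (order 3).
h: a_k = 0, 0, 1, 19/6, 53/8, 653/40, 1937/48, …
ICs: h(0) = 0, h′(0) = 0, h′′(0) = 2.

f: a_k = 1, 3, 9, 27, 81, 243, 729, …
g: a_k = -1, -1, 1/2, -1/2, 5/8, -7/8, 21/16, …
h₀=f+g: left-lcm gives L₀, ord ≤ 2.
h=∫₀ˣh₀: take L = L₀·Dx.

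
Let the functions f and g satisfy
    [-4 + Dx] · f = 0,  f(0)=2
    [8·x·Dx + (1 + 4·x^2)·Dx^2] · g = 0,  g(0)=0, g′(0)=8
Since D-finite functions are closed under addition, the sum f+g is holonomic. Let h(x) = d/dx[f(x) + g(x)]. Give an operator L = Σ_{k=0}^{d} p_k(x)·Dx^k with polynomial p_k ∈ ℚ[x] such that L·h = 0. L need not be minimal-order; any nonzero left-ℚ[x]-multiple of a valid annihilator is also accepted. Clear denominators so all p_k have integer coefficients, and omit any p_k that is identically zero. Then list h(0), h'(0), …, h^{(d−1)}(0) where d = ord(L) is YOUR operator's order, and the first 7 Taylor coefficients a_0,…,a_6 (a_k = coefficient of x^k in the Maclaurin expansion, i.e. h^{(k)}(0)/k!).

L = (8 - 32·x - 96·x^2 - 128·x^3) + (-6 - 8·x^2 - 64·x^4)·Dx + (1 + 2·x + 8·x^2 + 8·x^3 + 16·x^4)·Dx^2  (order 2).
h: a_k = 16, 32, 32, 256/3, 640/3, 1024/15, -20992/45, …
ICs: h(0) = 16, h′(0) = 32.

f: a_k = 2, 8, 16, 64/3, 64/3, 256/15, 512/45, …
g: a_k = 0, 8, 0, -32/3, 0, 128/5, 0, …
h₀=f+g: left-lcm gives L₀, ord ≤ 3.
Derive L from L₀ (diff closure).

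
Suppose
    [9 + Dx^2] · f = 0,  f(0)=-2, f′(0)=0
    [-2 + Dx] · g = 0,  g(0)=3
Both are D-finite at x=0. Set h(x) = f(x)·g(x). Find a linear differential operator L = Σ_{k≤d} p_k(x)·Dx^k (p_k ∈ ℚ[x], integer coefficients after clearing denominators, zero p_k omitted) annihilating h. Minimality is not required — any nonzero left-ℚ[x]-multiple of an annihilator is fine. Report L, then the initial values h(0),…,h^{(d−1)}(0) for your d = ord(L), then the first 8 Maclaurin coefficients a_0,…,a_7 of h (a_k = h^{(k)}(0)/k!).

L = 13 - 4·Dx + Dx^2  (order 2).
h: a_k = -6, -12, 15, 46, 119/4, -61/10, -407/24, -3277/420, …
ICs: h(0) = -6, h′(0) = -12.

f: a_k = -2, 0, 9, 0, -27/4, 0, 81/40, 0, …
g: a_k = 3, 6, 6, 4, 2, 4/5, 4/15, 8/105, …
Sym-product of L_f,L_g gives L₀ (≤ ord 2).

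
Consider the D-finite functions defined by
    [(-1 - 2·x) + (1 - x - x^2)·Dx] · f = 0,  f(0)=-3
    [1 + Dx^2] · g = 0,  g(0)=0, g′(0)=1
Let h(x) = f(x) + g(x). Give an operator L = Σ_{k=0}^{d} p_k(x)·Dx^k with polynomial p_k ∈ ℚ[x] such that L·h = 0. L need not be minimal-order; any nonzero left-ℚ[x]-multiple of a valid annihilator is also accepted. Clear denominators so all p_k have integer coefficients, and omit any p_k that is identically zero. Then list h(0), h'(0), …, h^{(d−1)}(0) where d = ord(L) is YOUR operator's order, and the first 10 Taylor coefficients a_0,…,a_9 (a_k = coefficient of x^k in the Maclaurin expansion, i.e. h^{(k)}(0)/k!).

f: a_k = -3, -3, -6, -9, -15, -24, -39, -63, -102, -165, …
g: a_k = 0, 1, 0, -1/6, 0, 1/120, 0, -1/5040, 0, 1/362880, …
Sum ⇒ L₀ = lclm(L_f,L_g) in ℚ(x)⟨Dx⟩.
L = (19 + 48·x + 31·x^2 + 24·x^3 + 5·x^4 + 2·x^5) + (-5 + x + 4·x^2 + 7·x^3 + 6·x^4 + 3·x^5 + x^6)·Dx + (19 + 48·x + 31·x^2 + 24·x^3 + 5·x^4 + 2·x^5)·Dx^2 + (-5 + x + 4·x^2 + 7·x^3 + 6·x^4 + 3·x^5 + x^6)·Dx^3  (order 3).
h: a_k = -3, -2, -6, -55/6, -15, -2879/120, -39, -317521/5040, -102, -59875199/362880, …
ICs: h(0) = -3, h′(0) = -2, h′′(0) = -12.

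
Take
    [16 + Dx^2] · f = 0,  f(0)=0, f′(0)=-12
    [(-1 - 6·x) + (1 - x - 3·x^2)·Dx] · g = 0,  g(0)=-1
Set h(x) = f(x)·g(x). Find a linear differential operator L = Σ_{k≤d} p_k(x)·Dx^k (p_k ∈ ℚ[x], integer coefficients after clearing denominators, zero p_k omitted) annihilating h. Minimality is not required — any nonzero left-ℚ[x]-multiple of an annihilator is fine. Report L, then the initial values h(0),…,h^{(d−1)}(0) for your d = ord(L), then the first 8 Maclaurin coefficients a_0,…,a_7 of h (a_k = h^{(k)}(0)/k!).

L = (-10 + 16·x + 48·x^2) + (2 + 12·x)·Dx + (-1 + x + 3·x^2)·Dx^2  (order 2).
h: a_k = 0, 12, 12, 16, 52, 628/5, 1408/5, 68108/105, …
ICs: h(0) = 0, h′(0) = 12.

f: a_k = 0, -12, 0, 32, 0, -128/5, 0, 1024/105, …
g: a_k = -1, -1, -4, -7, -19, -40, -97, -217, …
Sym-product of L_f,L_g gives L₀ (≤ ord 2).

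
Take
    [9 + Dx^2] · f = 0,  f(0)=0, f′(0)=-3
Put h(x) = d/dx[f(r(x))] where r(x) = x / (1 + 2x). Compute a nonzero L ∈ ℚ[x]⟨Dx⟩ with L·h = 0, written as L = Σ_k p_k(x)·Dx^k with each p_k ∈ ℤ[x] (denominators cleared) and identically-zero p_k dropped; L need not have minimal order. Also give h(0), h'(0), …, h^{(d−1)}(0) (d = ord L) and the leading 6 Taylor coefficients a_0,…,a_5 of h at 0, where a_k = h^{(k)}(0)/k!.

f: a_k = 0, -3, 0, 9/2, 0, -81/40, …
Change of var in L_f (x↦r) gives L₀.
h₀' ⇒ L via d/dx closure of L₀.
L = (33 + 96·x + 96·x^2) + (12 + 72·x + 144·x^2 + 96·x^3)·Dx + (1 + 8·x + 24·x^2 + 32·x^3 + 16·x^4)·Dx^2  (order 2).
h: a_k = -3, 12, -45/2, -12, 2319/8, -2925/2, …
ICs: h(0) = -3, h′(0) = 12.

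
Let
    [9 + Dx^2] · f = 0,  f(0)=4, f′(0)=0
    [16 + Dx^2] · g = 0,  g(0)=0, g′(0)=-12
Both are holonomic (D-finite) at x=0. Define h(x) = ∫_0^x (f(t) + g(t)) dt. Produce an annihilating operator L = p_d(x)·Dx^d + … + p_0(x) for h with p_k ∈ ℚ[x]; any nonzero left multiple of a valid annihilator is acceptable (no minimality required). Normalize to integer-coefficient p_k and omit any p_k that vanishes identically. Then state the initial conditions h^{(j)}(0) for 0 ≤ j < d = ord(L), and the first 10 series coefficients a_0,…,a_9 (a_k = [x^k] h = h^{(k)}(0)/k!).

L = 144·Dx + 25·Dx^3 + Dx^5  (order 5).
h: a_k = 0, 4, -6, -6, 8, 27/10, -64/15, -81/140, 128/105, 81/1120, …
ICs: h(0) = 0, h′(0) = 4, h′′(0) = -12, h′′′(0) = -36, h′′′′(0) = 192.

f: a_k = 4, 0, -18, 0, 27/2, 0, -81/20, 0, 729/1120, 0, …
g: a_k = 0, -12, 0, 32, 0, -128/5, 0, 1024/105, 0, -2048/945, …
Weyl lclm of L_f,L_g ⇒ L₀ (ord ≤ 4).
h=∫₀ˣh₀: take L = L₀·Dx.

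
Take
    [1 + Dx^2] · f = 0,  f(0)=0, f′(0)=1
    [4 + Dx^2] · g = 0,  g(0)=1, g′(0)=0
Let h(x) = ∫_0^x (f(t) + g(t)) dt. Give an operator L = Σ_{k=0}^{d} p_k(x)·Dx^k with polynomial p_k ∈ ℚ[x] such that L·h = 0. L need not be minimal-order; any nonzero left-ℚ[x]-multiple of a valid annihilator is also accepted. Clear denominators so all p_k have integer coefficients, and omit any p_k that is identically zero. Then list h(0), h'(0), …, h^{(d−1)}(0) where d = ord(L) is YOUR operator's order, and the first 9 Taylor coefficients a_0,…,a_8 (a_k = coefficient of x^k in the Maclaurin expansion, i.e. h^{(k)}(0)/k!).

L = 4·Dx + 5·Dx^3 + Dx^5  (order 5).
h: a_k = 0, 1, 1/2, -2/3, -1/24, 2/15, 1/720, -4/315, -1/40320, …
ICs: h(0) = 0, h′(0) = 1, h′′(0) = 1, h′′′(0) = -4, h′′′′(0) = -1.

f: a_k = 0, 1, 0, -1/6, 0, 1/120, 0, -1/5040, 0, …
g: a_k = 1, 0, -2, 0, 2/3, 0, -4/45, 0, 2/315, …
L₀ := lclm(L_f,L_g); ord L₀ ≤ 2+2.
Integrate: L := L₀·Dx.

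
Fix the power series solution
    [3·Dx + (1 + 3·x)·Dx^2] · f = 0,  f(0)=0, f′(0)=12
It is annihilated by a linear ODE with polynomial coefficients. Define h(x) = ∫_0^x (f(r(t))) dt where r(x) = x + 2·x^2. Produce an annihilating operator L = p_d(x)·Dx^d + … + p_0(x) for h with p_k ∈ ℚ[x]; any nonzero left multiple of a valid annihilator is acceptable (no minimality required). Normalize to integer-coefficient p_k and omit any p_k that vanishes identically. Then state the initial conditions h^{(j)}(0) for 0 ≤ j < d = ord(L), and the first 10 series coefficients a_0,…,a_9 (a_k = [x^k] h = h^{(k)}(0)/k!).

L = (-1 + 12·x + 24·x^2)·Dx^2 + (1 + 7·x + 18·x^2 + 24·x^3)·Dx^3  (order 3).
h: a_k = 0, 0, 6, 2, -9, 63/5, -18/5, -198/7, 1053/14, -153/2, …
ICs: h(0) = 0, h′(0) = 0, h′′(0) = 12.

f: a_k = 0, 12, -18, 36, -81, 972/5, -486, 8748/7, -6561/2, 8748, …
Change of var in L_f (x↦r) gives L₀.
∫: right-multiply L₀ by Dx.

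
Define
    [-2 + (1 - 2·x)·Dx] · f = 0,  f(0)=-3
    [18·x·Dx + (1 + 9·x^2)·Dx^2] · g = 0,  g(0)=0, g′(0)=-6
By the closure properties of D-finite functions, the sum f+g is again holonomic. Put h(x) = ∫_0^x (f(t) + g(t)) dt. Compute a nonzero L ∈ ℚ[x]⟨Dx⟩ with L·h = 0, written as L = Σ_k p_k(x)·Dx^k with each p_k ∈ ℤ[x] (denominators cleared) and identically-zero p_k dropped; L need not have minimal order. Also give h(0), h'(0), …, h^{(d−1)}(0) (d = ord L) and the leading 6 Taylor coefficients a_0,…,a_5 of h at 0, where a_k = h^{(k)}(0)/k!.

L = (-36 + 288·x + 972·x^2)·Dx^2 + (21 - 36·x + 9·x^2 + 972·x^3)·Dx^3 + (-2 - 5·x - 45·x^3 + 162·x^4)·Dx^4  (order 4).
h: a_k = 0, -3, -6, -4, -3/2, -48/5, …
ICs: h(0) = 0, h′(0) = -3, h′′(0) = -12, h′′′(0) = -24.

f: a_k = -3, -6, -12, -24, -48, -96, …
g: a_k = 0, -6, 0, 18, 0, -486/5, …
Weyl lclm of L_f,L_g ⇒ L₀ (ord ≤ 3).
h=∫h₀ ⇒ L = L₀·Dx.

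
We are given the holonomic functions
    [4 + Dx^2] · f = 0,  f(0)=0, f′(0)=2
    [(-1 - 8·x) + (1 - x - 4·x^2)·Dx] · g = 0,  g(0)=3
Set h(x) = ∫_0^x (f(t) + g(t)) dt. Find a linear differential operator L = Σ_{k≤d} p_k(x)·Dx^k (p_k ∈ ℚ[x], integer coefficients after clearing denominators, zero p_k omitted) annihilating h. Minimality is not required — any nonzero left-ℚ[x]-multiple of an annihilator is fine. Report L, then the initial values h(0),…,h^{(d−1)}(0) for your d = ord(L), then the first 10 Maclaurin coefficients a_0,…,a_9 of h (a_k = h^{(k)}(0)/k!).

L = (-116 - 1008·x - 968·x^2 - 2688·x^3 - 640·x^4 - 1024·x^5)·Dx + (28 + 4·x - 8·x^2 - 200·x^3 - 480·x^4 - 384·x^5 - 512·x^6)·Dx^2 + (-29 - 252·x - 242·x^2 - 672·x^3 - 160·x^4 - 256·x^5)·Dx^3 + (7 + x - 2·x^2 - 50·x^3 - 120·x^4 - 96·x^5 - 128·x^6)·Dx^4  (order 4).
h: a_k = 0, 3, 5/2, 5, 77/12, 87/5, 2929/90, 543/7, 416737/2520, 1165/3, …
ICs: h(0) = 0, h′(0) = 3, h′′(0) = 5, h′′′(0) = 30.

f: a_k = 0, 2, 0, -4/3, 0, 4/15, 0, -8/315, 0, 4/2835, …
g: a_k = 3, 3, 15, 27, 87, 195, 543, 1323, 3495, 8787, …
Sum ⇒ L₀ = lclm(L_f,L_g) in ℚ(x)⟨Dx⟩.
h=∫₀ˣh₀: take L = L₀·Dx.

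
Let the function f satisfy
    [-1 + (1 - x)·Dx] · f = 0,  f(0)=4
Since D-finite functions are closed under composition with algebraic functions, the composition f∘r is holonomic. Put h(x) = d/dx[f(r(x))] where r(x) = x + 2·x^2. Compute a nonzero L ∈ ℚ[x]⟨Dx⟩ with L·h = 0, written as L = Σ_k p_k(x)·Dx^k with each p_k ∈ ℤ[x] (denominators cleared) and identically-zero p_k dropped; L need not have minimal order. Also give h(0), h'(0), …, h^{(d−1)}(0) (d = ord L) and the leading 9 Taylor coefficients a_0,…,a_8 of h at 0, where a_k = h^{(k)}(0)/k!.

L = (6 + 12·x + 24·x^2) + (-1 - 3·x + 6·x^2 + 8·x^3)·Dx  (order 1).
h: a_k = 4, 24, 60, 176, 420, 1032, 2380, 5472, 12276, …
ICs: h(0) = 4.

f: a_k = 4, 4, 4, 4, 4, 4, 4, 4, 4, …
f∘r: x↦r, Dx↦Dx/r' in L_f ⇒ L₀.
h=h₀': d/dx-closure on L₀ ⇒ L.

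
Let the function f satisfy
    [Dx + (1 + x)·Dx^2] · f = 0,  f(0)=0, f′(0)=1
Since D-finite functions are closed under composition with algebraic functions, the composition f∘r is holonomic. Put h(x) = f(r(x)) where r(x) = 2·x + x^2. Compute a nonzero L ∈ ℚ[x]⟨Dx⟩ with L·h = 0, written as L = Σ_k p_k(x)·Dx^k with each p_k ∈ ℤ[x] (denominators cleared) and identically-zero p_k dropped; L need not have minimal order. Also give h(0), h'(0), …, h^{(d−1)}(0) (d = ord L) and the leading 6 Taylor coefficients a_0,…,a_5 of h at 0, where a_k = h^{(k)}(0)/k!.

L = Dx + (1 + x)·Dx^2  (order 2).
h: a_k = 0, 2, -1, 2/3, -1/2, 2/5, …
ICs: h(0) = 0, h′(0) = 2.

f: a_k = 0, 1, -1/2, 1/3, -1/4, 1/5, …
h₀=f(r): pull back L_f along r ⇒ L₀.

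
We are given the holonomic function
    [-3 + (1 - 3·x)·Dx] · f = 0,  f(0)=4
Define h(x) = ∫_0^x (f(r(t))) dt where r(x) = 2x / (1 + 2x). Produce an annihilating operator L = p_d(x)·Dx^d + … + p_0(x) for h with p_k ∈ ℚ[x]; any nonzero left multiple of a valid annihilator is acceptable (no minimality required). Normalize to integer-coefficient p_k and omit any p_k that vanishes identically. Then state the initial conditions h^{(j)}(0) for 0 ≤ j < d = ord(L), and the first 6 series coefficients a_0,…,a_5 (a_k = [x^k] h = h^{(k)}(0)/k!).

L = 6·Dx + (-1 + 2·x + 8·x^2)·Dx^2  (order 2).
h: a_k = 0, 4, 12, 32, 96, 1536/5, …
ICs: h(0) = 0, h′(0) = 4.

f: a_k = 4, 12, 36, 108, 324, 972, …
h₀=f(r): pull back L_f along r ⇒ L₀.
h=∫h₀ ⇒ L = L₀·Dx.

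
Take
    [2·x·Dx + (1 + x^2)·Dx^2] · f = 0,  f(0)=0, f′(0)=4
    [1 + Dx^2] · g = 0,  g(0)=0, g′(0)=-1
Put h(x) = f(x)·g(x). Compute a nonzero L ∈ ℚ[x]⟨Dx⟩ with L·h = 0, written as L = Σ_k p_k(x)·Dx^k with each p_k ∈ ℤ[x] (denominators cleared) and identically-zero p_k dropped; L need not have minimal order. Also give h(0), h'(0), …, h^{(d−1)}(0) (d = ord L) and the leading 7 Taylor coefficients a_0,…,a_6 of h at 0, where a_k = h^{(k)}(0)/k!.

L = (10 + 26·x^2 + 11·x^4 + 4·x^6 + x^8) + (12·x + 20·x^3 + 12·x^5 + 4·x^7)·Dx + (12 + 32·x^2 + 18·x^4 + 8·x^6 + 2·x^8)·Dx^2 + (12·x + 20·x^3 + 12·x^5 + 4·x^7)·Dx^3 + (2 + 6·x^2 + 7·x^4 + 4·x^6 + x^8)·Dx^4  (order 4).
h: a_k = 0, 0, -4, 0, 2, 0, -19/18, …
ICs: h(0) = 0, h′(0) = 0, h′′(0) = -8, h′′′(0) = 0.

f: a_k = 0, 4, 0, -4/3, 0, 4/5, 0, …
g: a_k = 0, -1, 0, 1/6, 0, -1/120, 0, …
f·g: L₀ = L_f ⊗_s L_g, ord ≤ 2·2.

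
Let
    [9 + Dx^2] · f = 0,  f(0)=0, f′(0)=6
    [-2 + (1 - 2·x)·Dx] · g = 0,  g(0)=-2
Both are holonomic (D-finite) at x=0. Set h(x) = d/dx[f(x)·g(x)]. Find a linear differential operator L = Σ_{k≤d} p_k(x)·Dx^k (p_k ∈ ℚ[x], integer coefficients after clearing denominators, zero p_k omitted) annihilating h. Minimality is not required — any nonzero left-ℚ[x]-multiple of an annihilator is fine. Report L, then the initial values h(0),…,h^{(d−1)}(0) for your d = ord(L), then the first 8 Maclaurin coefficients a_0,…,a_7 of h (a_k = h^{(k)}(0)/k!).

L = (1 - 36·x + 36·x^2) + (-4 + 8·x)·Dx + (1 - 4·x + 4·x^2)·Dx^2  (order 2).
h: a_k = -12, -48, -90, -240, -1281/2, -7686/5, -71493/20, -285972/35, …
ICs: h(0) = -12, h′(0) = -48.

f: a_k = 0, 6, 0, -9, 0, 81/20, 0, -243/280, …
g: a_k = -2, -4, -8, -16, -32, -64, -128, -256, …
f·g: L₀ = L_f ⊗_s L_g, ord ≤ 2·1.
h=h₀': d/dx-closure on L₀ ⇒ L.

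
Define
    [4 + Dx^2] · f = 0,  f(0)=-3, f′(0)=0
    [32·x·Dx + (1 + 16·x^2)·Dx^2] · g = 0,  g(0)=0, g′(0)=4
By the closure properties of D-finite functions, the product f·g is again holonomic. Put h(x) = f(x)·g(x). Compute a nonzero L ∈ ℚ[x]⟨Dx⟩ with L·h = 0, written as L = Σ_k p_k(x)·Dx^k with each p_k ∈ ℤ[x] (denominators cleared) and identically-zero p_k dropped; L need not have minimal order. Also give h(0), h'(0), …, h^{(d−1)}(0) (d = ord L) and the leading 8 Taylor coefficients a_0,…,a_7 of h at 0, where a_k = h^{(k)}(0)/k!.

f: a_k = -3, 0, 6, 0, -2, 0, 4/15, 0, …
g: a_k = 0, 4, 0, -64/3, 0, 1024/5, 0, -16384/7, …
Product ⇒ symmetric product L₀, ord ≤ 4.
L = (1360 + 60416·x^2 + 106496·x^4 + 262144·x^6 + 1048576·x^8) + (2304·x + 45056·x^3 + 196608·x^5 + 1048576·x^7)·Dx + (360 + 15872·x^2 + 36864·x^4 + 131072·x^6 + 524288·x^8)·Dx^2 + (576·x + 11264·x^3 + 49152·x^5 + 262144·x^7)·Dx^3 + (5 + 192·x^2 + 2560·x^4 + 16384·x^6 + 65536·x^8)·Dx^4  (order 4).
h: a_k = 0, -12, 0, 88, 0, -3752/5, 0, 870896/105, …
ICs: h(0) = 0, h′(0) = -12, h′′(0) = 0, h′′′(0) = 528.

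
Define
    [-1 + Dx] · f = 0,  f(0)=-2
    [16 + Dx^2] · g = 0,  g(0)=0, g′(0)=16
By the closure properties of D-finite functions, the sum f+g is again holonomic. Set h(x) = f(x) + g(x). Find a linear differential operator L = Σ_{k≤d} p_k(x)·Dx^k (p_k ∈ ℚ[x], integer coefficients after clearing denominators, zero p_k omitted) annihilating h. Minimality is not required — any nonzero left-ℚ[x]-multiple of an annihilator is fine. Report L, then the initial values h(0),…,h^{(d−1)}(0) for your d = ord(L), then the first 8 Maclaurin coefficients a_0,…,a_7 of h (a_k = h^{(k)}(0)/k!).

L = -16 + 16·Dx - Dx^2 + Dx^3  (order 3).
h: a_k = -2, 14, -1, -43, -1/12, 2047/60, -1/360, -3641/280, …
ICs: h(0) = -2, h′(0) = 14, h′′(0) = -2.

f: a_k = -2, -2, -1, -1/3, -1/12, -1/60, -1/360, -1/2520, …
g: a_k = 0, 16, 0, -128/3, 0, 512/15, 0, -4096/315, …
Weyl lclm of L_f,L_g ⇒ L₀ (ord ≤ 3).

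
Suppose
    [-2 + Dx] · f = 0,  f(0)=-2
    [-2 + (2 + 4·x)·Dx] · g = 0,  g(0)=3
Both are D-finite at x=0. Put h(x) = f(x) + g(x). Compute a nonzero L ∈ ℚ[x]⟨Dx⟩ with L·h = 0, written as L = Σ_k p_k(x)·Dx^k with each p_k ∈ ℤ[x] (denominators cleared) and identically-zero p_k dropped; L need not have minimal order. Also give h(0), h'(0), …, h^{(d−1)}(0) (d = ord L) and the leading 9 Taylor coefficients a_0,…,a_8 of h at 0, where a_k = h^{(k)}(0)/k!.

L = (6 + 8·x) + (-5 - 16·x - 16·x^2)·Dx + (1 + 6·x + 8·x^2)·Dx^2  (order 2).
h: a_k = 1, -1, -11/2, -7/6, -77/24, 251/120, -2963/720, 30929/5040, -405917/40320, …
ICs: h(0) = 1, h′(0) = -1.

f: a_k = -2, -4, -4, -8/3, -4/3, -8/15, -8/45, -16/315, -4/315, …
g: a_k = 3, 3, -3/2, 3/2, -15/8, 21/8, -63/16, 99/16, -1287/128, …
f+g: L₀ = lclm(L_f,L_g), ord ≤ 1+1.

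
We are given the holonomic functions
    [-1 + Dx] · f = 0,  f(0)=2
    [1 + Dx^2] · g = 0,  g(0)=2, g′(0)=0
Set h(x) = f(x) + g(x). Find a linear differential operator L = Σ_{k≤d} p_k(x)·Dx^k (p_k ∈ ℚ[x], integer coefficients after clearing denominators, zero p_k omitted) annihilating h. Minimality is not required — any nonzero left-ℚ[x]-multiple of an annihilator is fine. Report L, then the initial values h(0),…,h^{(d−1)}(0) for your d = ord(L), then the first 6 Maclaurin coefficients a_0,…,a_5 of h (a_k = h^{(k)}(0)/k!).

f: a_k = 2, 2, 1, 1/3, 1/12, 1/60, …
g: a_k = 2, 0, -1, 0, 1/12, 0, …
f+g: L₀ = lclm(L_f,L_g), ord ≤ 1+2.
L = -1 + Dx - Dx^2 + Dx^3  (order 3).
h: a_k = 4, 2, 0, 1/3, 1/6, 1/60, …
ICs: h(0) = 4, h′(0) = 2, h′′(0) = 0.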